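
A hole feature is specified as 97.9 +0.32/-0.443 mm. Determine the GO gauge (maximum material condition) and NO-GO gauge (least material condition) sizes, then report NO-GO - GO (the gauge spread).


GO = nominal - lower_tol (smallest hole = maximum material condition)
GO = 97.9 - 0.443 = 97.457
NO-GO = nominal + upper_tol (largest hole = least material condition)
NO-GO = 97.9 + 0.32 = 98.22
spread = NO-GO - GO = 98.22 - 97.457 = 0.7630

0.7630


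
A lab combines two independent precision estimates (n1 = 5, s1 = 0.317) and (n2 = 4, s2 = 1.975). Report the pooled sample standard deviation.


s_p = sqrt(((n1-1)*s1^2 + (n2-1)*s2^2) / (n1+n2-2))
numerator = (5-1)*0.317^2 + (4-1)*1.975^2 = 0.401956 + 11.701875 = 12.103831
denominator = 5 + 4 - 2 = 7
s_p^2 = 12.103831 / 7 = 1.7291187
s_p = sqrt(1.7291187) = 1.3150

1.3150


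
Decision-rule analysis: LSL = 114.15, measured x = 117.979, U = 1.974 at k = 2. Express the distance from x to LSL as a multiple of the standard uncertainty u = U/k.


u = U / k = 1.974 / 2 = 0.987
margin = |LSL - x| = |114.15 - 117.979| = 3.829
z = margin / u = 3.829 / 0.987
z = 3.8794

3.8794


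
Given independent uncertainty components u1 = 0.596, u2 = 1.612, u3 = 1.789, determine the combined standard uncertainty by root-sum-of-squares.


uc = sqrt(0.596^2 + 1.612^2 + 1.789^2)
uc = sqrt(6.154281)
uc = 2.4808

2.4808


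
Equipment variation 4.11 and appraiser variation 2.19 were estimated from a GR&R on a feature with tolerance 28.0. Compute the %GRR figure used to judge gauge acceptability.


GRR = sqrt(EV^2 + AV^2) = sqrt(4.11^2 + 2.19^2) = 4.6570592
%GRR = GRR / tol * 100 = 4.6570592 / 28.0 * 100
%GRR = 16.6324

16.6324


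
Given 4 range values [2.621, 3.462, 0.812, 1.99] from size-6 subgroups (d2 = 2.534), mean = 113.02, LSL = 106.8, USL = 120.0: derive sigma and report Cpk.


R_bar = (2.621 + 3.462 + 0.812 + 1.99) / 4 = 2.22125
sigma = R_bar / d2 = 2.22125 / 2.534 = 0.87657853
Cp = (USL - LSL)/(6*sigma) = (120.0 - 106.8)/(6*0.87657853) = 2.5098
Cpu = (120.0 - 113.02)/(3*0.87657853) = 2.6543
Cpl = (113.02 - 106.8)/(3*0.87657853) = 2.3653
Cpk = min(Cpu, Cpl) = 2.3653

2.3653


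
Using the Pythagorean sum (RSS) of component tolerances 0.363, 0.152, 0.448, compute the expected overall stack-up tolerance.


RSS = sqrt(0.363^2 + 0.152^2 + 0.448^2)
= sqrt(0.355577)
= 0.5963

0.5963


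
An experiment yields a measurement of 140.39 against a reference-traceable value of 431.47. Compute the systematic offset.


Systematic error = measured - true
= 140.39 - 431.47
= -291.0800

-291.0800


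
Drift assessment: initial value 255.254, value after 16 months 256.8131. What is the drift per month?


rate = (v2 - v1) / months
= (256.8131 - 255.254) / 16
= 1.5591 / 16
= 0.0974

0.0974


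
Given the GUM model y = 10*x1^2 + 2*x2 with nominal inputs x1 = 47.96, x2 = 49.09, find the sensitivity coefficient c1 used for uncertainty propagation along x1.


y = 10*x1^2 + 2*x2
dy/dx1 = 2*10*x1
Evaluate at x1 = 47.96: c1 = 20 * 47.96
c1 = 959.2000

959.2000


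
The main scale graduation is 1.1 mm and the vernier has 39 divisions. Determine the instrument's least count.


LC = MSD / n_div
= 1.1 / 39
= 0.0282

0.0282


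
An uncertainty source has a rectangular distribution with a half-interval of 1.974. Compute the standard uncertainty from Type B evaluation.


u_B = half_width / sqrt(3)
u_B = 1.974 / 1.7320508
u_B = 1.1397

1.1397


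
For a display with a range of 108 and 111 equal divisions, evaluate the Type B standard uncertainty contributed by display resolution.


resolution = range / divisions
resolution = 108 / 111 = 0.97297297
u_res = resolution / (2*sqrt(3))
u_res = 0.97297297 / 3.4641016
u_res = 0.2809

0.2809


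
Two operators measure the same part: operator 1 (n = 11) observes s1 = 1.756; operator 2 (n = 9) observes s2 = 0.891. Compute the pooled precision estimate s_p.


s_p = sqrt(((n1-1)*s1^2 + (n2-1)*s2^2) / (n1+n2-2))
numerator = (11-1)*1.756^2 + (9-1)*0.891^2 = 30.83536 + 6.351048 = 37.186408
denominator = 11 + 9 - 2 = 18
s_p^2 = 37.186408 / 18 = 2.0659116
s_p = sqrt(2.0659116) = 1.4373

1.4373


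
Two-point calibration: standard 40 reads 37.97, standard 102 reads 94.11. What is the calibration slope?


slope = (y2 - y1) / (x2 - x1)
= (94.11 - 37.97) / (102 - 40)
= 56.1400 / 62
= 0.9055

0.9055


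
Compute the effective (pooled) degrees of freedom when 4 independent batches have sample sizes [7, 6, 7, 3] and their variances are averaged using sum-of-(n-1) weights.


nu = sum_i (n_i - 1)
nu = ((7 - 1) + (6 - 1) + (7 - 1) + (3 - 1))
nu = 6 + 5 + 6 + 2
nu = 19

19


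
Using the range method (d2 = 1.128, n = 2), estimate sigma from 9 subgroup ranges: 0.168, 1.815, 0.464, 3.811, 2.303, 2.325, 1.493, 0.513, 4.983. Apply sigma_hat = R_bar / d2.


R_bar = (0.168 + 1.815 + 0.464 + 3.811 + 2.303 + 2.325 + 1.493 + 0.513 + 4.983) / 9
R_bar = 17.875 / 9 = 1.9861111
sigma_hat = R_bar / d2 = 1.9861111 / 1.128 = 1.7607

1.7607


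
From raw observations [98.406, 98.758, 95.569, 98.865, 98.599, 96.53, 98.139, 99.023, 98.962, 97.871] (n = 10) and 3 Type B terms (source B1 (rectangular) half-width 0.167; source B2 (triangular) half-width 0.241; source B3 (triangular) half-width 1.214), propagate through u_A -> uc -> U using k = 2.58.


mean = (98.406 + 98.758 + 95.569 + 98.865 + 98.599 + 96.53 + 98.139 + 99.023 + 98.962 + 97.871) / 10 = 98.0722
s = sqrt(sum((x - mean)^2)/(n-1)) = 1.1485688
u_A = s / sqrt(n) = 1.1485688 / sqrt(10) = 0.36320935
u_B1 = 0.167 / sqrt(3) = 0.096417495
u_B2 = 0.241 / sqrt(6) = 0.098387838
u_B3 = 1.214 / sqrt(6) = 0.49561342
uc = sqrt(0.36320935^2 + 0.096417495^2 + 0.098387838^2 + 0.49561342^2) = 0.62970643
U = k * uc = 2.58 * 0.62970643
U = 1.6246

1.6246


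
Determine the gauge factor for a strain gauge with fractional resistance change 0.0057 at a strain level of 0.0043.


GF = (dR/R) / epsilon
= 0.0057 / 0.0043
= 1.3256

1.3256


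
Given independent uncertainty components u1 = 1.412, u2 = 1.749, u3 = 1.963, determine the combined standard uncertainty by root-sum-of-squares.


uc = sqrt(1.412^2 + 1.749^2 + 1.963^2)
uc = sqrt(8.906114)
uc = 2.9843

2.9843


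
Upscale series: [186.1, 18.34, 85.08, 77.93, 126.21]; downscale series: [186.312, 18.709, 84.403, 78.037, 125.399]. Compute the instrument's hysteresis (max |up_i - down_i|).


|186.1 - 186.312| = 0.2120
|18.34 - 18.709| = 0.3690
|85.08 - 84.403| = 0.6770
|77.93 - 78.037| = 0.1070
|126.21 - 125.399| = 0.8110
hysteresis = max(diffs) = 0.8110

0.8110


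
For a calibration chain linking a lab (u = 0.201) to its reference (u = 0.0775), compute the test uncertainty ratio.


TUR = u_lab / u_ref
= 0.201 / 0.0775
= 2.5935

2.5935


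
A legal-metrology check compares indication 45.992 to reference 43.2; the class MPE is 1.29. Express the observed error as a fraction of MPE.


e = indication - reference = 45.992 - 43.2 = 2.7920
|e| = 2.7920
ratio = |e| / MPE = 2.7920 / 1.29
ratio = 2.1643

2.1643


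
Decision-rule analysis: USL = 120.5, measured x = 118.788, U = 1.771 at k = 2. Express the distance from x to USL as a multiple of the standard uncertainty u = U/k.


u = U / k = 1.771 / 2 = 0.8855
margin = |USL - x| = |120.5 - 118.788| = 1.712
z = margin / u = 1.712 / 0.8855
z = 1.9334

1.9334


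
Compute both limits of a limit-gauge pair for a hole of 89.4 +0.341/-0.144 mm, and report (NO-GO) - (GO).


GO = nominal - lower_tol (smallest hole = maximum material condition)
GO = 89.4 - 0.144 = 89.256
NO-GO = nominal + upper_tol (largest hole = least material condition)
NO-GO = 89.4 + 0.341 = 89.741
spread = NO-GO - GO = 89.741 - 89.256 = 0.4850

0.4850


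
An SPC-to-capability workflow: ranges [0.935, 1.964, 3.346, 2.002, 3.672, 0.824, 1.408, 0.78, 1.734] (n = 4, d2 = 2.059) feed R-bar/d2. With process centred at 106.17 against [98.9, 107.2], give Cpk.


R_bar = (0.935 + 1.964 + 3.346 + 2.002 + 3.672 + 0.824 + 1.408 + 0.78 + 1.734) / 9 = 1.8516667
sigma = R_bar / d2 = 1.8516667 / 2.059 = 0.89930389
Cp = (USL - LSL)/(6*sigma) = (107.2 - 98.9)/(6*0.89930389) = 1.5382
Cpu = (107.2 - 106.17)/(3*0.89930389) = 0.3818
Cpl = (106.17 - 98.9)/(3*0.89930389) = 2.6947
Cpk = min(Cpu, Cpl) = 0.3818

0.3818


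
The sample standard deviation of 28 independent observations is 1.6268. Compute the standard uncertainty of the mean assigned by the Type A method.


u_A = s / sqrt(n)
u_A = 1.6268 / sqrt(28)
u_A = 1.6268 / 5.2915026
u_A = 0.3074

0.3074


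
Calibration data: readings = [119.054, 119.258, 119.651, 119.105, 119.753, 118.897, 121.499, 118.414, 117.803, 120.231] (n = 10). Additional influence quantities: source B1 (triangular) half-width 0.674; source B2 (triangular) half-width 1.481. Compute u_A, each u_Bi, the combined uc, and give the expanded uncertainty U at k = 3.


mean = (119.054 + 119.258 + 119.651 + 119.105 + 119.753 + 118.897 + 121.499 + 118.414 + 117.803 + 120.231) / 10 = 119.3665
s = sqrt(sum((x - mean)^2)/(n-1)) = 1.0151775
u_A = s / sqrt(n) = 1.0151775 / sqrt(10) = 0.32102731
u_B1 = 0.674 / sqrt(6) = 0.27515935
u_B2 = 1.481 / sqrt(6) = 0.60461572
uc = sqrt(0.32102731^2 + 0.27515935^2 + 0.60461572^2) = 0.73778816
U = k * uc = 3 * 0.73778816
U = 2.2134

2.2134


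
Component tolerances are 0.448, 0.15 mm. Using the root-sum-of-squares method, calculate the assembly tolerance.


RSS = sqrt(0.448^2 + 0.15^2)
= sqrt(0.223204)
= 0.4724

0.4724


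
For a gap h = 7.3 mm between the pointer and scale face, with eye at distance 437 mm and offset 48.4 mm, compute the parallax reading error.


error = h * offset / d
= 7.3 * 48.4 / 437
= 0.8085

0.8085


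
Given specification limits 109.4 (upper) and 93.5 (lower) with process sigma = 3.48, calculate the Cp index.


Cp = (USL - LSL) / (6 * sigma)
= (109.4 - 93.5) / (6 * 3.48)
= 15.9000 / 20.8800
= 0.7615

0.7615


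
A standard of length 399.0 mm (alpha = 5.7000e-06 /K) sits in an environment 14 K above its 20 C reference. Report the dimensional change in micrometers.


dL = L * alpha * dT
= 399.0 * 5.7000e-06 * 14
= 0.0318402 mm
dL_um = 0.0318402 * 1000 = 31.8402 um

31.8402


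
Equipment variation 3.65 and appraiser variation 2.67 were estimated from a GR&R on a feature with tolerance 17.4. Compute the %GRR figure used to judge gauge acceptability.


GRR = sqrt(EV^2 + AV^2) = sqrt(3.65^2 + 2.67^2) = 4.5223224
%GRR = GRR / tol * 100 = 4.5223224 / 17.4 * 100
%GRR = 25.9904

25.9904


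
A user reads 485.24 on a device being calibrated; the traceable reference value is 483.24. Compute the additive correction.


Correction = standard - reading
= 483.24 - 485.24
= -2.0000

-2.0000


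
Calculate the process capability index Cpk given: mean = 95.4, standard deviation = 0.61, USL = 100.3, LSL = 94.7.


Cpu = (USL - mean) / (3*sigma) = (100.3 - 95.4) / (3*0.61) = 2.6776
Cpl = (mean - LSL) / (3*sigma) = (95.4 - 94.7) / (3*0.61) = 0.3825
Cpk = min(Cpu, Cpl) = 0.3825

0.3825


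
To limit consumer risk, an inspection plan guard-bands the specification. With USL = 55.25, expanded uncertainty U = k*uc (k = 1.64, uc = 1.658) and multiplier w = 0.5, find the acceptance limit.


U = k * uc = 1.64 * 1.658 = 2.71912
guard band g = w * U = 0.5 * 2.71912 = 1.35956
AL = USL - g = 55.25 - 1.35956
AL = 53.8904

53.8904


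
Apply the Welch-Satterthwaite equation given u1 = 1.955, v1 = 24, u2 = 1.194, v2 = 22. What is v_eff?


uc = sqrt(u1^2 + u2^2) = sqrt(1.955^2 + 1.194^2) = 2.2907774
v_eff = uc^4 / (u1^4/v1 + u2^4/v2)
= 2.2907774^4 / (1.955^4/24 + 1.194^4/22)
= 27.537947 / 0.70104501
v_eff = 39.2813

39.2813


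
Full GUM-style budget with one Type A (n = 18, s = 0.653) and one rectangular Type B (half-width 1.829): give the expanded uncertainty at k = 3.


u_A = s / sqrt(n) = 0.653 / sqrt(18) = 0.15391358
u_B = half_width / sqrt(3) = 1.829 / sqrt(3) = 1.0559736
uc = sqrt(u_A^2 + u_B^2) = sqrt(0.15391358^2 + 1.0559736^2) = 1.0671315
U = k * uc = 3 * 1.0671315
U = 3.2014

3.2014


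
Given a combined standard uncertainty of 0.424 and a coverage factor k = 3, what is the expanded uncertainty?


U = k * uc
U = 3 * 0.424
U = 1.2720

1.2720


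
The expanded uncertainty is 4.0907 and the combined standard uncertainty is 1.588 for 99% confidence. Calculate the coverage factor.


k = U / uc
k = 4.0907 / 1.588
k = 2.576

2.576


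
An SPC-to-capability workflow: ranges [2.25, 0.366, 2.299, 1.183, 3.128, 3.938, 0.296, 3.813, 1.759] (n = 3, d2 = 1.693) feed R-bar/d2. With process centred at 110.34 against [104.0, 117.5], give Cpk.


R_bar = (2.25 + 0.366 + 2.299 + 1.183 + 3.128 + 3.938 + 0.296 + 3.813 + 1.759) / 9 = 2.1146667
sigma = R_bar / d2 = 2.1146667 / 1.693 = 1.2490648
Cp = (USL - LSL)/(6*sigma) = (117.5 - 104.0)/(6*1.2490648) = 1.8013
Cpu = (117.5 - 110.34)/(3*1.2490648) = 1.9108
Cpl = (110.34 - 104.0)/(3*1.2490648) = 1.6919
Cpk = min(Cpu, Cpl) = 1.6919

1.6919


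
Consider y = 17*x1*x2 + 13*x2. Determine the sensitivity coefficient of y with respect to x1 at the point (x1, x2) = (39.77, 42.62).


y = 17*x1*x2 + 13*x2
dy/dx1 = 17*x2
Evaluate at x2 = 42.62: c1 = 17 * 42.62
c1 = 724.5400

724.5400


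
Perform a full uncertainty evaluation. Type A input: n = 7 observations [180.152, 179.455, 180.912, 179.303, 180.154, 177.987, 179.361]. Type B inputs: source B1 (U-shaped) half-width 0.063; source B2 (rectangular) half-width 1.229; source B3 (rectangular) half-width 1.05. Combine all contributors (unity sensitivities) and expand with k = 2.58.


mean = (180.152 + 179.455 + 180.912 + 179.303 + 180.154 + 177.987 + 179.361) / 7 = 179.6177143
s = sqrt(sum((x - mean)^2)/(n-1)) = 0.92185424
u_A = s / sqrt(n) = 0.92185424 / sqrt(7) = 0.34842815
u_B1 = 0.063 / sqrt(2) = 0.044547727
u_B2 = 1.229 / sqrt(3) = 0.70956348
u_B3 = 1.05 / sqrt(3) = 0.60621778
uc = sqrt(0.34842815^2 + 0.044547727^2 + 0.70956348^2 + 0.60621778^2) = 0.99717952
U = k * uc = 2.58 * 0.99717952
U = 2.5727

2.5727


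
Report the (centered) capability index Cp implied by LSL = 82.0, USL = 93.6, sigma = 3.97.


Cp = (USL - LSL) / (6 * sigma)
= (93.6 - 82.0) / (6 * 3.97)
= 11.6000 / 23.8200
= 0.4870

0.4870


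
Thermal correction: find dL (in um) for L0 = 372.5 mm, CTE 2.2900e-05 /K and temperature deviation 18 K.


dL = L * alpha * dT
= 372.5 * 2.2900e-05 * 18
= 0.1535445 mm
dL_um = 0.1535445 * 1000 = 153.5445 um

153.5445


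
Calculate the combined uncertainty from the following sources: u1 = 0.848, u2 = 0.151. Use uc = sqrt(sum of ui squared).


uc = sqrt(0.848^2 + 0.151^2)
uc = sqrt(0.741905)
uc = 0.8613

0.8613


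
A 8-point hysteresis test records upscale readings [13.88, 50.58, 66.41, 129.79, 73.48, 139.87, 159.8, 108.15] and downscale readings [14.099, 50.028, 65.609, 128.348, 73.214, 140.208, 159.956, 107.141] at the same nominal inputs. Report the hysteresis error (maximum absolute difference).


|13.88 - 14.099| = 0.2190
|50.58 - 50.028| = 0.5520
|66.41 - 65.609| = 0.8010
|129.79 - 128.348| = 1.4420
|73.48 - 73.214| = 0.2660
|139.87 - 140.208| = 0.3380
|159.8 - 159.956| = 0.1560
|108.15 - 107.141| = 1.0090
hysteresis = max(diffs) = 1.4420

1.4420


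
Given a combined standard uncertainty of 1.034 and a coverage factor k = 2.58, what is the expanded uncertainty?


U = k * uc
U = 2.58 * 1.034
U = 2.6677

2.6677


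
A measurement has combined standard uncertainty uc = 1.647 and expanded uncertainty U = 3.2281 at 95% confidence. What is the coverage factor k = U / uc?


k = U / uc
k = 3.2281 / 1.647
k = 1.96

1.96


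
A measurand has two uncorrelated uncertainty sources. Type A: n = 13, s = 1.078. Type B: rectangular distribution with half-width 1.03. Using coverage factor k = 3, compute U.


u_A = s / sqrt(n) = 1.078 / sqrt(13) = 0.29898341
u_B = half_width / sqrt(3) = 1.03 / sqrt(3) = 0.59467078
uc = sqrt(u_A^2 + u_B^2) = sqrt(0.29898341^2 + 0.59467078^2) = 0.66560079
U = k * uc = 3 * 0.66560079
U = 1.9968

1.9968


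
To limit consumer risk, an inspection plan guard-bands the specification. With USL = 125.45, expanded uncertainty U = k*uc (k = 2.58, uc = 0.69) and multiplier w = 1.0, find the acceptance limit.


U = k * uc = 2.58 * 0.69 = 1.7802
guard band g = w * U = 1.0 * 1.7802 = 1.7802
AL = USL - g = 125.45 - 1.7802
AL = 123.6698

123.6698


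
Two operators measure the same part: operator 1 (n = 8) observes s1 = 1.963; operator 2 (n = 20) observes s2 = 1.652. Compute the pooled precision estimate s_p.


s_p = sqrt(((n1-1)*s1^2 + (n2-1)*s2^2) / (n1+n2-2))
numerator = (8-1)*1.963^2 + (20-1)*1.652^2 = 26.973583 + 51.852976 = 78.826559
denominator = 8 + 20 - 2 = 26
s_p^2 = 78.826559 / 26 = 3.0317907
s_p = sqrt(3.0317907) = 1.7412

1.7412


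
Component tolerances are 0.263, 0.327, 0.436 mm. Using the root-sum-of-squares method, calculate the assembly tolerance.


RSS = sqrt(0.263^2 + 0.327^2 + 0.436^2)
= sqrt(0.366194)
= 0.6051

0.6051


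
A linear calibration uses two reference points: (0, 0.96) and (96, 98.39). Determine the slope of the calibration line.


slope = (y2 - y1) / (x2 - x1)
= (98.39 - 0.96) / (96 - 0)
= 97.4300 / 96
= 1.0149

1.0149


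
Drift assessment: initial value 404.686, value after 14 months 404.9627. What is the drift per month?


rate = (v2 - v1) / months
= (404.9627 - 404.686) / 14
= 0.2767 / 14
= 0.0198

0.0198


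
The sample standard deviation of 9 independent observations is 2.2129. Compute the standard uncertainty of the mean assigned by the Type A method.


u_A = s / sqrt(n)
u_A = 2.2129 / sqrt(9)
u_A = 2.2129 / 3
u_A = 0.7376

0.7376


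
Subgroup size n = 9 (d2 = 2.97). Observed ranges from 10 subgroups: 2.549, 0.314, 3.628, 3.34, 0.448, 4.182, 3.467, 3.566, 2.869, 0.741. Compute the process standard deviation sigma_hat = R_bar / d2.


R_bar = (2.549 + 0.314 + 3.628 + 3.34 + 0.448 + 4.182 + 3.467 + 3.566 + 2.869 + 0.741) / 10
R_bar = 25.104 / 10 = 2.5104
sigma_hat = R_bar / d2 = 2.5104 / 2.97 = 0.8453

0.8453


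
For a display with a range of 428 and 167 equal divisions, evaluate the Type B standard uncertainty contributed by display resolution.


resolution = range / divisions
resolution = 428 / 167 = 2.5628743
u_res = resolution / (2*sqrt(3))
u_res = 2.5628743 / 3.4641016
u_res = 0.7398

0.7398


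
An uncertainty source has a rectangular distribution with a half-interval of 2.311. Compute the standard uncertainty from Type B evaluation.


u_B = half_width / sqrt(3)
u_B = 2.311 / 1.7320508
u_B = 1.3343

1.3343


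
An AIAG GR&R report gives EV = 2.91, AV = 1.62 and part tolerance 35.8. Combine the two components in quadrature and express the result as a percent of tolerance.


GRR = sqrt(EV^2 + AV^2) = sqrt(2.91^2 + 1.62^2) = 3.3305405
%GRR = GRR / tol * 100 = 3.3305405 / 35.8 * 100
%GRR = 9.3032

9.3032


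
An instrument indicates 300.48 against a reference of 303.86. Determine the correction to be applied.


Correction = standard - reading
= 303.86 - 300.48
= 3.3800

3.3800


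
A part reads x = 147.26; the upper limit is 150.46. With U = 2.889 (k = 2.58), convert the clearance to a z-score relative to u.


u = U / k = 2.889 / 2.58 = 1.1197674
margin = |USL - x| = |150.46 - 147.26| = 3.2
z = margin / u = 3.2 / 1.1197674
z = 2.8577

2.8577


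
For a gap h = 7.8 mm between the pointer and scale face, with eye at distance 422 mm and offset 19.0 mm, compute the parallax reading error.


error = h * offset / d
= 7.8 * 19.0 / 422
= 0.3512

0.3512


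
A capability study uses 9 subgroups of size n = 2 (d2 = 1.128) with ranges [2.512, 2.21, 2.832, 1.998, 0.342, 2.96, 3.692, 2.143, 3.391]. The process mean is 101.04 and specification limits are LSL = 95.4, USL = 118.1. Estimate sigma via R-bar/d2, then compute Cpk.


R_bar = (2.512 + 2.21 + 2.832 + 1.998 + 0.342 + 2.96 + 3.692 + 2.143 + 3.391) / 9 = 2.4533333
sigma = R_bar / d2 = 2.4533333 / 1.128 = 2.1749409
Cp = (USL - LSL)/(6*sigma) = (118.1 - 95.4)/(6*2.1749409) = 1.7395
Cpu = (118.1 - 101.04)/(3*2.1749409) = 2.6146
Cpl = (101.04 - 95.4)/(3*2.1749409) = 0.8644
Cpk = min(Cpu, Cpl) = 0.8644

0.8644


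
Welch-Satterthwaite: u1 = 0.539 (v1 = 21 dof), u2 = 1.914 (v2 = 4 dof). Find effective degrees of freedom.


uc = sqrt(u1^2 + u2^2) = sqrt(0.539^2 + 1.914^2) = 1.9884459
v_eff = uc^4 / (u1^4/v1 + u2^4/v2)
= 1.9884459^4 / (0.539^4/21 + 1.914^4/4)
= 15.63346 / 3.3591367
v_eff = 4.6540

4.6540


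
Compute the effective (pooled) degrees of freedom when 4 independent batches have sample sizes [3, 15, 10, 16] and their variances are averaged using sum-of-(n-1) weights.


nu = sum_i (n_i - 1)
nu = ((3 - 1) + (15 - 1) + (10 - 1) + (16 - 1))
nu = 2 + 14 + 9 + 15
nu = 40

40


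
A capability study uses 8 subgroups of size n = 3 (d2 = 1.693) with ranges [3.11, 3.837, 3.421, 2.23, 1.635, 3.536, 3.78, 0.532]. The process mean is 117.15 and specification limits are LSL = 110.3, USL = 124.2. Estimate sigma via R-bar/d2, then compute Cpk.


R_bar = (3.11 + 3.837 + 3.421 + 2.23 + 1.635 + 3.536 + 3.78 + 0.532) / 8 = 2.760125
sigma = R_bar / d2 = 2.760125 / 1.693 = 1.630316
Cp = (USL - LSL)/(6*sigma) = (124.2 - 110.3)/(6*1.630316) = 1.4210
Cpu = (124.2 - 117.15)/(3*1.630316) = 1.4414
Cpl = (117.15 - 110.3)/(3*1.630316) = 1.4005
Cpk = min(Cpu, Cpl) = 1.4005

1.4005


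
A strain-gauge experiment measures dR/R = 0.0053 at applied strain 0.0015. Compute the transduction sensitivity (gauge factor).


GF = (dR/R) / epsilon
= 0.0053 / 0.0015
= 3.5333

3.5333


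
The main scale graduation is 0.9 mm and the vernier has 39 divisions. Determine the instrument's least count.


LC = MSD / n_div
= 0.9 / 39
= 0.0231

0.0231


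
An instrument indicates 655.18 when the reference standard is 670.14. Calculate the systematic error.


Systematic error = measured - true
= 655.18 - 670.14
= -14.9600

-14.9600


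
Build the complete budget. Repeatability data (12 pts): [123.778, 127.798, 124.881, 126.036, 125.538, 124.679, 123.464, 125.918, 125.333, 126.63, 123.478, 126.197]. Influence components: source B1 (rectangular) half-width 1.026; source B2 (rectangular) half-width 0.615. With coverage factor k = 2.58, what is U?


mean = (123.778 + 127.798 + 124.881 + 126.036 + 125.538 + 124.679 + 123.464 + 125.918 + 125.333 + 126.63 + 123.478 + 126.197) / 12 = 125.3108333
s = sqrt(sum((x - mean)^2)/(n-1)) = 1.326709
u_A = s / sqrt(n) = 1.326709 / sqrt(12) = 0.3829879
u_B1 = 1.026 / sqrt(3) = 0.59236138
u_B2 = 0.615 / sqrt(3) = 0.35507042
uc = sqrt(0.3829879^2 + 0.59236138^2 + 0.35507042^2) = 0.78971307
U = k * uc = 2.58 * 0.78971307
U = 2.0375

2.0375


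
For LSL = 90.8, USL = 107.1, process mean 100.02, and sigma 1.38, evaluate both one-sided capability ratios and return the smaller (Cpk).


Cpu = (USL - mean) / (3*sigma) = (107.1 - 100.02) / (3*1.38) = 1.7101
Cpl = (mean - LSL) / (3*sigma) = (100.02 - 90.8) / (3*1.38) = 2.2271
Cpk = min(Cpu, Cpl) = 1.7101

1.7101


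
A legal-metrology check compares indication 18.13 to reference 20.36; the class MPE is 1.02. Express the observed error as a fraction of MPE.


e = indication - reference = 18.13 - 20.36 = -2.2300
|e| = 2.2300
ratio = |e| / MPE = 2.2300 / 1.02
ratio = 2.1863

2.1863


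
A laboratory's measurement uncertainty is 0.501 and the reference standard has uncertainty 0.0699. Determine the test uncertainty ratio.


TUR = u_lab / u_ref
= 0.501 / 0.0699
= 7.1674

7.1674


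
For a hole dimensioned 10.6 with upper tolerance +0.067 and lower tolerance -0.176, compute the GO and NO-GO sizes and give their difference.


GO = nominal - lower_tol (smallest hole = maximum material condition)
GO = 10.6 - 0.176 = 10.424
NO-GO = nominal + upper_tol (largest hole = least material condition)
NO-GO = 10.6 + 0.067 = 10.667
spread = NO-GO - GO = 10.667 - 10.424 = 0.2430

0.2430


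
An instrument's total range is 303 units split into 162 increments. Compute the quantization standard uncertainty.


resolution = range / divisions
resolution = 303 / 162 = 1.8703704
u_res = resolution / (2*sqrt(3))
u_res = 1.8703704 / 3.4641016
u_res = 0.5399

0.5399


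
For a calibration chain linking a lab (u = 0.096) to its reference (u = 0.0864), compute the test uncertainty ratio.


TUR = u_lab / u_ref
= 0.096 / 0.0864
= 1.1111

1.1111


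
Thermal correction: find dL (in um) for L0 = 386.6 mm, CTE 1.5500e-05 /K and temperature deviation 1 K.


dL = L * alpha * dT
= 386.6 * 1.5500e-05 * 1
= 0.0059923 mm
dL_um = 0.0059923 * 1000 = 5.9923 um

5.9923


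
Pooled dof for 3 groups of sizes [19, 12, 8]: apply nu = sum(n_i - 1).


nu = sum_i (n_i - 1)
nu = ((19 - 1) + (12 - 1) + (8 - 1))
nu = 18 + 11 + 7
nu = 36

36


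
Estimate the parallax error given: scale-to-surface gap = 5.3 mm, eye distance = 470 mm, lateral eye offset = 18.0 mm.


error = h * offset / d
= 5.3 * 18.0 / 470
= 0.2030

0.2030


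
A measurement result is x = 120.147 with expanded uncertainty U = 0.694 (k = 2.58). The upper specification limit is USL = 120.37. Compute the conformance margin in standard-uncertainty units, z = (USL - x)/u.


u = U / k = 0.694 / 2.58 = 0.26899225
margin = |USL - x| = |120.37 - 120.147| = 0.223
z = margin / u = 0.223 / 0.26899225
z = 0.8290

0.8290


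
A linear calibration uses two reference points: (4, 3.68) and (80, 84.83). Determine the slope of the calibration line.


slope = (y2 - y1) / (x2 - x1)
= (84.83 - 3.68) / (80 - 4)
= 81.1500 / 76
= 1.0678

1.0678


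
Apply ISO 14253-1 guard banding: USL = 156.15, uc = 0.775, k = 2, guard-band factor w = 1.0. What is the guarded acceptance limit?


U = k * uc = 2 * 0.775 = 1.55
guard band g = w * U = 1.0 * 1.55 = 1.55
AL = USL - g = 156.15 - 1.55
AL = 154.6000

154.6000


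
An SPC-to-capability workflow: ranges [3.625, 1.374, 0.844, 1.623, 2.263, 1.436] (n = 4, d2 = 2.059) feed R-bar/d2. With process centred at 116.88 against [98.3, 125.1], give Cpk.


R_bar = (3.625 + 1.374 + 0.844 + 1.623 + 2.263 + 1.436) / 6 = 1.8608333
sigma = R_bar / d2 = 1.8608333 / 2.059 = 0.90375585
Cp = (USL - LSL)/(6*sigma) = (125.1 - 98.3)/(6*0.90375585) = 4.9423
Cpu = (125.1 - 116.88)/(3*0.90375585) = 3.0318
Cpl = (116.88 - 98.3)/(3*0.90375585) = 6.8529
Cpk = min(Cpu, Cpl) = 3.0318

3.0318


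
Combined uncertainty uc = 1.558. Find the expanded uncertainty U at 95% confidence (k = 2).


U = k * uc
U = 2 * 1.558
U = 3.1160

3.1160


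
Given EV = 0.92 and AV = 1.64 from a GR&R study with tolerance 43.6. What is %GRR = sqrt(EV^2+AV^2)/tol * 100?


GRR = sqrt(EV^2 + AV^2) = sqrt(0.92^2 + 1.64^2) = 1.8804255
%GRR = GRR / tol * 100 = 1.8804255 / 43.6 * 100
%GRR = 4.3129

4.3129


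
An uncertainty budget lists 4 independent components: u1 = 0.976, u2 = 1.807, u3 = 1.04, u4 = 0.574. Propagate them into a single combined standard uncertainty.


uc = sqrt(0.976^2 + 1.807^2 + 1.04^2 + 0.574^2)
uc = sqrt(5.628901)
uc = 2.3725

2.3725


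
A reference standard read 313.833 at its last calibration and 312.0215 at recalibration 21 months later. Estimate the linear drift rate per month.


rate = (v2 - v1) / months
= (312.0215 - 313.833) / 21
= -1.8115 / 21
= -0.0863

-0.0863


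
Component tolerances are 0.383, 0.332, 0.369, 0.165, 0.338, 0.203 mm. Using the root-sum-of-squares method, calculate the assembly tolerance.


RSS = sqrt(0.383^2 + 0.332^2 + 0.369^2 + 0.165^2 + 0.338^2 + 0.203^2)
= sqrt(0.575752)
= 0.7588

0.7588


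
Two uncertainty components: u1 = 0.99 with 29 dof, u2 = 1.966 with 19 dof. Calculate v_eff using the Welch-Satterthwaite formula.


uc = sqrt(u1^2 + u2^2) = sqrt(0.99^2 + 1.966^2) = 2.2011942
v_eff = uc^4 / (u1^4/v1 + u2^4/v2)
= 2.2011942^4 / (0.99^4/29 + 1.966^4/19)
= 23.476505 / 0.81940984
v_eff = 28.6505

28.6505


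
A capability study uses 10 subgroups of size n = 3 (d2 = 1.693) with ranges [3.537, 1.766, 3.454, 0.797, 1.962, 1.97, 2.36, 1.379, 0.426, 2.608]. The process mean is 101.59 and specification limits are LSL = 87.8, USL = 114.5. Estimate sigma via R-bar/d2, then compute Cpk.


R_bar = (3.537 + 1.766 + 3.454 + 0.797 + 1.962 + 1.97 + 2.36 + 1.379 + 0.426 + 2.608) / 10 = 2.0259
sigma = R_bar / d2 = 2.0259 / 1.693 = 1.1966332
Cp = (USL - LSL)/(6*sigma) = (114.5 - 87.8)/(6*1.1966332) = 3.7188
Cpu = (114.5 - 101.59)/(3*1.1966332) = 3.5962
Cpl = (101.59 - 87.8)/(3*1.1966332) = 3.8413
Cpk = min(Cpu, Cpl) = 3.5962

3.5962


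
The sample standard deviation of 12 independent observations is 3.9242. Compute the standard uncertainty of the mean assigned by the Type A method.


u_A = s / sqrt(n)
u_A = 3.9242 / sqrt(12)
u_A = 3.9242 / 3.4641016
u_A = 1.1328

1.1328


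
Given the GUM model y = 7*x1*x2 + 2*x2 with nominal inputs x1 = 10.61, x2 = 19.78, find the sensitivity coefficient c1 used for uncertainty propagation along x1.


y = 7*x1*x2 + 2*x2
dy/dx1 = 7*x2
Evaluate at x2 = 19.78: c1 = 7 * 19.78
c1 = 138.4600

138.4600


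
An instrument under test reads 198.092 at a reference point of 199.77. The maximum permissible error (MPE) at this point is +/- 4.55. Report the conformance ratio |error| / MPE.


e = indication - reference = 198.092 - 199.77 = -1.6780
|e| = 1.6780
ratio = |e| / MPE = 1.6780 / 4.55
ratio = 0.3688

0.3688


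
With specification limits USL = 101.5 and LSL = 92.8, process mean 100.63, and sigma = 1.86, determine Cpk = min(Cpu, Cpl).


Cpu = (USL - mean) / (3*sigma) = (101.5 - 100.63) / (3*1.86) = 0.1559
Cpl = (mean - LSL) / (3*sigma) = (100.63 - 92.8) / (3*1.86) = 1.4032
Cpk = min(Cpu, Cpl) = 0.1559

0.1559


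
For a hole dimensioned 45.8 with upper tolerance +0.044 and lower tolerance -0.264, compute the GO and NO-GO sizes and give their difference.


GO = nominal - lower_tol (smallest hole = maximum material condition)
GO = 45.8 - 0.264 = 45.536
NO-GO = nominal + upper_tol (largest hole = least material condition)
NO-GO = 45.8 + 0.044 = 45.844
spread = NO-GO - GO = 45.844 - 45.536 = 0.3080

0.3080


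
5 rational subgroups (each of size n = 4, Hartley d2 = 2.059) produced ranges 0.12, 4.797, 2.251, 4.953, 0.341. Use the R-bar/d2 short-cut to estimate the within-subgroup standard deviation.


R_bar = (0.12 + 4.797 + 2.251 + 4.953 + 0.341) / 5
R_bar = 12.462 / 5 = 2.4924
sigma_hat = R_bar / d2 = 2.4924 / 2.059 = 1.2105

1.2105


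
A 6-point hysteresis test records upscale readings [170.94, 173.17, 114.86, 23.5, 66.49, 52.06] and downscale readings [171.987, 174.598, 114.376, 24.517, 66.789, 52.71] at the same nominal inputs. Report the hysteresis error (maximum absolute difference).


|170.94 - 171.987| = 1.0470
|173.17 - 174.598| = 1.4280
|114.86 - 114.376| = 0.4840
|23.5 - 24.517| = 1.0170
|66.49 - 66.789| = 0.2990
|52.06 - 52.71| = 0.6500
hysteresis = max(diffs) = 1.4280

1.4280


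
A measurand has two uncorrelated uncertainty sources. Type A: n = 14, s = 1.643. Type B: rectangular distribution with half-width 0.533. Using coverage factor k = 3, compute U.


u_A = s / sqrt(n) = 1.643 / sqrt(14) = 0.43911022
u_B = half_width / sqrt(3) = 0.533 / sqrt(3) = 0.30772769
uc = sqrt(u_A^2 + u_B^2) = sqrt(0.43911022^2 + 0.30772769^2) = 0.53620343
U = k * uc = 3 * 0.53620343
U = 1.6086

1.6086


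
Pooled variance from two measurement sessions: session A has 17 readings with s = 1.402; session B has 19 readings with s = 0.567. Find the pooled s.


s_p = sqrt(((n1-1)*s1^2 + (n2-1)*s2^2) / (n1+n2-2))
numerator = (17-1)*1.402^2 + (19-1)*0.567^2 = 31.449664 + 5.786802 = 37.236466
denominator = 17 + 19 - 2 = 34
s_p^2 = 37.236466 / 34 = 1.0951902
s_p = sqrt(1.0951902) = 1.0465

1.0465


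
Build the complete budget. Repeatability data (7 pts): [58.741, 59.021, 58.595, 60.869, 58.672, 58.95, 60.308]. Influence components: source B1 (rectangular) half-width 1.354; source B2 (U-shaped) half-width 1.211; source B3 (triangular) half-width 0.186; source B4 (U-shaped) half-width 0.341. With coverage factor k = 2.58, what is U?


mean = (58.741 + 59.021 + 58.595 + 60.869 + 58.672 + 58.95 + 60.308) / 7 = 59.308
s = sqrt(sum((x - mean)^2)/(n-1)) = 0.90199852
u_A = s / sqrt(n) = 0.90199852 / sqrt(7) = 0.3409234
u_B1 = 1.354 / sqrt(3) = 0.78173226
u_B2 = 1.211 / sqrt(2) = 0.85630631
u_B3 = 0.186 / sqrt(6) = 0.075934182
u_B4 = 0.341 / sqrt(2) = 0.24112341
uc = sqrt(0.3409234^2 + 0.78173226^2 + 0.85630631^2 + 0.075934182^2 + 0.24112341^2) = 1.2347069
U = k * uc = 2.58 * 1.2347069
U = 3.1855

3.1855


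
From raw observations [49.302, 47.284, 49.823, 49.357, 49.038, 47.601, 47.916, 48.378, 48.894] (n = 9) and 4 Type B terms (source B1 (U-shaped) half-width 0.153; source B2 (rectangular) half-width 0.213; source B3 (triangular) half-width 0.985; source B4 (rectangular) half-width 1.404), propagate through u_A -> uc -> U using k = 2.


mean = (49.302 + 47.284 + 49.823 + 49.357 + 49.038 + 47.601 + 47.916 + 48.378 + 48.894) / 9 = 48.62144444
s = sqrt(sum((x - mean)^2)/(n-1)) = 0.87197479
u_A = s / sqrt(n) = 0.87197479 / sqrt(9) = 0.29065826
u_B1 = 0.153 / sqrt(2) = 0.10818734
u_B2 = 0.213 / sqrt(3) = 0.12297561
u_B3 = 0.985 / sqrt(6) = 0.40212457
u_B4 = 1.404 / sqrt(3) = 0.81059978
uc = sqrt(0.29065826^2 + 0.10818734^2 + 0.12297561^2 + 0.40212457^2 + 0.81059978^2) = 0.96440961
U = k * uc = 2 * 0.96440961
U = 1.9288

1.9288


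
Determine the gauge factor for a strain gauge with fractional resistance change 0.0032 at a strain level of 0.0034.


GF = (dR/R) / epsilon
= 0.0032 / 0.0034
= 0.9412

0.9412


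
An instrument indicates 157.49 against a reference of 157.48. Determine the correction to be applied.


Correction = standard - reading
= 157.48 - 157.49
= -0.0100

-0.0100


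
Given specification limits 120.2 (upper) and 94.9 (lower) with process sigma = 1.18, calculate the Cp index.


Cp = (USL - LSL) / (6 * sigma)
= (120.2 - 94.9) / (6 * 1.18)
= 25.3000 / 7.0800
= 3.5734

3.5734


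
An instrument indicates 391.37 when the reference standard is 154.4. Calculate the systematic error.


Systematic error = measured - true
= 391.37 - 154.4
= 236.9700

236.9700


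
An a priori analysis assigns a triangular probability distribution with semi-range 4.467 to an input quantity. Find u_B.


u_B = half_width / sqrt(6)
u_B = 4.467 / 2.4494897
u_B = 1.8236

1.8236


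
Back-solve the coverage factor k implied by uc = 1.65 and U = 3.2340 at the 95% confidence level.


k = U / uc
k = 3.2340 / 1.65
k = 1.96

1.96


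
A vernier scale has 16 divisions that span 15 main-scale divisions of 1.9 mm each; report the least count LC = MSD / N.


LC = MSD / n_div
= 1.9 / 16
= 0.1187

0.1187


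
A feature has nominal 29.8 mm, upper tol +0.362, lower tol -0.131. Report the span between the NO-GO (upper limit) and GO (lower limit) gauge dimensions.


GO = nominal - lower_tol (smallest hole = maximum material condition)
GO = 29.8 - 0.131 = 29.669
NO-GO = nominal + upper_tol (largest hole = least material condition)
NO-GO = 29.8 + 0.362 = 30.162
spread = NO-GO - GO = 30.162 - 29.669 = 0.4930

0.4930


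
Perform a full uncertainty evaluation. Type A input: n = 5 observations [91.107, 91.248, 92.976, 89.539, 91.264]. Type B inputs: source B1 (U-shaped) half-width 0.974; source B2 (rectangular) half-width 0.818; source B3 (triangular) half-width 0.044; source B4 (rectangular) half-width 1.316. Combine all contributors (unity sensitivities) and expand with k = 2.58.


mean = (91.107 + 91.248 + 92.976 + 89.539 + 91.264) / 5 = 91.2268
s = sqrt(sum((x - mean)^2)/(n-1)) = 1.2170204
u_A = s / sqrt(n) = 1.2170204 / sqrt(5) = 0.54426807
u_B1 = 0.974 / sqrt(2) = 0.688722
u_B2 = 0.818 / sqrt(3) = 0.47227252
u_B3 = 0.044 / sqrt(6) = 0.017962925
u_B4 = 1.316 / sqrt(3) = 0.75979295
uc = sqrt(0.54426807^2 + 0.688722^2 + 0.47227252^2 + 0.017962925^2 + 0.75979295^2) = 1.2534812
U = k * uc = 2.58 * 1.2534812
U = 3.2340

3.2340


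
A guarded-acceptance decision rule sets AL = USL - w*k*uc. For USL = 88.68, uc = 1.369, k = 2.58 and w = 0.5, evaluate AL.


U = k * uc = 2.58 * 1.369 = 3.53202
guard band g = w * U = 0.5 * 3.53202 = 1.76601
AL = USL - g = 88.68 - 1.76601
AL = 86.9140

86.9140


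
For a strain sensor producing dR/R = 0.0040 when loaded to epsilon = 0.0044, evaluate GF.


GF = (dR/R) / epsilon
= 0.0040 / 0.0044
= 0.9091

0.9091


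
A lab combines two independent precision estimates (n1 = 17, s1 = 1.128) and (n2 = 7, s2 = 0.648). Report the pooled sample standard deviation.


s_p = sqrt(((n1-1)*s1^2 + (n2-1)*s2^2) / (n1+n2-2))
numerator = (17-1)*1.128^2 + (7-1)*0.648^2 = 20.358144 + 2.519424 = 22.877568
denominator = 17 + 7 - 2 = 22
s_p^2 = 22.877568 / 22 = 1.0398895
s_p = sqrt(1.0398895) = 1.0197

1.0197


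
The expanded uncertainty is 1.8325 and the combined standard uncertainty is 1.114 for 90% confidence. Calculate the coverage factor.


k = U / uc
k = 1.8325 / 1.114
k = 1.645

1.645


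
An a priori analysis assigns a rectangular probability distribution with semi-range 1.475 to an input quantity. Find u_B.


u_B = half_width / sqrt(3)
u_B = 1.475 / 1.7320508
u_B = 0.8516

0.8516


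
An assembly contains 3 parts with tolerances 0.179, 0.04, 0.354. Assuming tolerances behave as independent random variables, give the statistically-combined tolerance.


RSS = sqrt(0.179^2 + 0.04^2 + 0.354^2)
= sqrt(0.158957)
= 0.3987

0.3987


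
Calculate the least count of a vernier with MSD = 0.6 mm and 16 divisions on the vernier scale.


LC = MSD / n_div
= 0.6 / 16
= 0.0375

0.0375


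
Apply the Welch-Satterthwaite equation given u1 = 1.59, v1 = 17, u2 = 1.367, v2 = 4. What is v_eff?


uc = sqrt(u1^2 + u2^2) = sqrt(1.59^2 + 1.367^2) = 2.0968522
v_eff = uc^4 / (u1^4/v1 + u2^4/v2)
= 2.0968522^4 / (1.59^4/17 + 1.367^4/4)
= 19.331755 / 1.2489579
v_eff = 15.4783

15.4783


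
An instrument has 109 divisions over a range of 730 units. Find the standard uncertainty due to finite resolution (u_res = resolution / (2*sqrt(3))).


resolution = range / divisions
resolution = 730 / 109 = 6.6972477
u_res = resolution / (2*sqrt(3))
u_res = 6.6972477 / 3.4641016
u_res = 1.9333

1.9333


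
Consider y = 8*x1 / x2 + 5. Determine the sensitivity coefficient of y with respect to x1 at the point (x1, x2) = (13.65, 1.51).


y = 8*x1 / x2 + 5
dy/dx1 = 8/x2
Evaluate at x2 = 1.51: c1 = 8 / 1.51
c1 = 5.2980

5.2980


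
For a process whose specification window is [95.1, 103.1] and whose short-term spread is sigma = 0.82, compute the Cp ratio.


Cp = (USL - LSL) / (6 * sigma)
= (103.1 - 95.1) / (6 * 0.82)
= 8.0000 / 4.9200
= 1.6260

1.6260


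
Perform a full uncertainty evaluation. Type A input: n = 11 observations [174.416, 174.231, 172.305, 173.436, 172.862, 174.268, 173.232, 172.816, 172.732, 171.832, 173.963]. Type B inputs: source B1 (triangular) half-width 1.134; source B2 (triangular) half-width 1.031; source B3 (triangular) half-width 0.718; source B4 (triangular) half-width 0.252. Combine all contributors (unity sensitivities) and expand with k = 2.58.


mean = (174.416 + 174.231 + 172.305 + 173.436 + 172.862 + 174.268 + 173.232 + 172.816 + 172.732 + 171.832 + 173.963) / 11 = 173.2811818
s = sqrt(sum((x - mean)^2)/(n-1)) = 0.86033759
u_A = s / sqrt(n) = 0.86033759 / sqrt(11) = 0.25940154
u_B1 = 1.134 / sqrt(6) = 0.46295356
u_B2 = 1.031 / sqrt(6) = 0.42090399
u_B3 = 0.718 / sqrt(6) = 0.29312227
u_B4 = 0.252 / sqrt(6) = 0.10287857
uc = sqrt(0.25940154^2 + 0.46295356^2 + 0.42090399^2 + 0.29312227^2 + 0.10287857^2) = 0.74517112
U = k * uc = 2.58 * 0.74517112
U = 1.9225

1.9225


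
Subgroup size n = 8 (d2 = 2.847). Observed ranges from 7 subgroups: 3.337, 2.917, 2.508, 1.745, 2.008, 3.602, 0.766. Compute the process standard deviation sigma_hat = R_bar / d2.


R_bar = (3.337 + 2.917 + 2.508 + 1.745 + 2.008 + 3.602 + 0.766) / 7
R_bar = 16.883 / 7 = 2.4118571
sigma_hat = R_bar / d2 = 2.4118571 / 2.847 = 0.8472

0.8472


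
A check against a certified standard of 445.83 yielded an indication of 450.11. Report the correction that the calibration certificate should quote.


Correction = standard - reading
= 445.83 - 450.11
= -4.2800

-4.2800


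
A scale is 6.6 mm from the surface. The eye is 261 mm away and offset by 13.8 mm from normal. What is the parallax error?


error = h * offset / d
= 6.6 * 13.8 / 261
= 0.3490

0.3490
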